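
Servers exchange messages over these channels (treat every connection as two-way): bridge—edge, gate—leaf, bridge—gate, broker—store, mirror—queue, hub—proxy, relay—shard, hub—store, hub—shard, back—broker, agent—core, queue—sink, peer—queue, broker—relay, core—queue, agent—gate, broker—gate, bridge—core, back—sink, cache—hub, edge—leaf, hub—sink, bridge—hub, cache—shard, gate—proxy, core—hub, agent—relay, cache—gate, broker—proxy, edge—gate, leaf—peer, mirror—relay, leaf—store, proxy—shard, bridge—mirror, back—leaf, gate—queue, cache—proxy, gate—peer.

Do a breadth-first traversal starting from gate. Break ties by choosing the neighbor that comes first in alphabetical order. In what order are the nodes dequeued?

Visit gate; enqueue agent, bridge, broker, cache, edge, leaf, peer, proxy, queue → queue [agent, bridge, broker, cache, edge, leaf, peer, proxy, queue]
Visit agent; enqueue core, relay → queue [bridge, broker, cache, edge, leaf, peer, proxy, queue, core, relay]
Visit bridge; enqueue hub, mirror → queue [broker, cache, edge, leaf, peer, proxy, queue, core, relay, hub, mirror]
Visit broker; enqueue back, store → queue [cache, edge, leaf, peer, proxy, queue, core, relay, hub, mirror, back, store]
Visit cache; enqueue shard → queue [edge, leaf, peer, proxy, queue, core, relay, hub, mirror, back, store, shard]
Visit edge → queue [leaf, peer, proxy, queue, core, relay, hub, mirror, back, store, shard]
Visit leaf → queue [peer, proxy, queue, core, relay, hub, mirror, back, store, shard]
Visit peer → queue [proxy, queue, core, relay, hub, mirror, back, store, shard]
Visit proxy → queue [queue, core, relay, hub, mirror, back, store, shard]
Visit queue; enqueue sink → queue [core, relay, hub, mirror, back, store, shard, sink]
Visit core → queue [relay, hub, mirror, back, store, shard, sink]
Visit relay → queue [hub, mirror, back, store, shard, sink]
Visit hub → queue [mirror, back, store, shard, sink]
Visit mirror → queue [back, store, shard, sink]
Visit back → queue [store, shard, sink]
Visit store → queue [shard, sink]
Visit shard → queue [sink]
Visit sink → queue []

gate -> agent -> bridge -> broker -> cache -> edge -> leaf -> peer -> proxy -> queue -> core -> relay -> hub -> mirror -> back -> store -> shard -> sink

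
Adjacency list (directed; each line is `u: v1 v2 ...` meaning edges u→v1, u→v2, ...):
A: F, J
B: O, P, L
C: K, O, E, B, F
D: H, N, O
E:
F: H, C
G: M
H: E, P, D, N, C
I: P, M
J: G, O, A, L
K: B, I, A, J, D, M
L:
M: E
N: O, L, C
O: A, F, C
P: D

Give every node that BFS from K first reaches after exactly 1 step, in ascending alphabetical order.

A, B, D, I, J, M

Level 0: K
Level 1: A, B, D, I, J, M
Level 2: E, F, G, H, L, N, O, P
Level 3: C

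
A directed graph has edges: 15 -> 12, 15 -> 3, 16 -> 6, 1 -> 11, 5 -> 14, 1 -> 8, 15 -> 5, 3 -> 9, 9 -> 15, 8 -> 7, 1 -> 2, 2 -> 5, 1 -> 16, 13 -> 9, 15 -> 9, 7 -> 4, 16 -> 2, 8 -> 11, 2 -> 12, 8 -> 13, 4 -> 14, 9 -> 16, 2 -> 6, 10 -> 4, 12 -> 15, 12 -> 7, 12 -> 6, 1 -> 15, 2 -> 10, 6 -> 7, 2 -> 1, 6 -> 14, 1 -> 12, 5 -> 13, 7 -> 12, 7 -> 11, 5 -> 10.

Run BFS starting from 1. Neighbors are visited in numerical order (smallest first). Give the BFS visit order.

1 → 2 → 8 → 11 → 12 → 15 → 16 → 5 → 6 → 10 → 7 → 13 → 3 → 9 → 14 → 4

Visit 1; enqueue 2, 8, 11, 12, 15, 16 → queue [2, 8, 11, 12, 15, 16]
Visit 2; enqueue 5, 6, 10 → queue [8, 11, 12, 15, 16, 5, 6, 10]
Visit 8; enqueue 7, 13 → queue [11, 12, 15, 16, 5, 6, 10, 7, 13]
Visit 11 → queue [12, 15, 16, 5, 6, 10, 7, 13]
Visit 12 → queue [15, 16, 5, 6, 10, 7, 13]
Visit 15; enqueue 3, 9 → queue [16, 5, 6, 10, 7, 13, 3, 9]
Visit 16 → queue [5, 6, 10, 7, 13, 3, 9]
Visit 5; enqueue 14 → queue [6, 10, 7, 13, 3, 9, 14]
Visit 6 → queue [10, 7, 13, 3, 9, 14]
Visit 10; enqueue 4 → queue [7, 13, 3, 9, 14, 4]
Visit 7 → queue [13, 3, 9, 14, 4]
Visit 13 → queue [3, 9, 14, 4]
Visit 3 → queue [9, 14, 4]
Visit 9 → queue [14, 4]
Visit 14 → queue [4]
Visit 4 → queue []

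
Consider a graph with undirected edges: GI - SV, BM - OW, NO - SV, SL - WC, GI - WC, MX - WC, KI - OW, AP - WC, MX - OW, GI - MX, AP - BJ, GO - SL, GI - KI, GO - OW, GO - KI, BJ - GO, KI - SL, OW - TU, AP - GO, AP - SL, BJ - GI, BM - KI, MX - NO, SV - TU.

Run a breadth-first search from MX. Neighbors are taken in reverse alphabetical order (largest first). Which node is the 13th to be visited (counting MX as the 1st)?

BJ

Visit MX; enqueue WC, OW, NO, GI → queue [WC, OW, NO, GI]
Visit WC; enqueue SL, AP → queue [OW, NO, GI, SL, AP]
Visit OW; enqueue TU, KI, GO, BM → queue [NO, GI, SL, AP, TU, KI, GO, BM]
Visit NO; enqueue SV → queue [GI, SL, AP, TU, KI, GO, BM, SV]
Visit GI; enqueue BJ → queue [SL, AP, TU, KI, GO, BM, SV, BJ]
Visit SL → queue [AP, TU, KI, GO, BM, SV, BJ]
Visit AP → queue [TU, KI, GO, BM, SV, BJ]
Visit TU → queue [KI, GO, BM, SV, BJ]
Visit KI → queue [GO, BM, SV, BJ]
Visit GO → queue [BM, SV, BJ]
Visit BM → queue [SV, BJ]
Visit SV → queue [BJ]
Visit BJ → queue []

Visit order: MX, WC, OW, NO, GI, SL, AP, TU, KI, GO, BM, SV, BJ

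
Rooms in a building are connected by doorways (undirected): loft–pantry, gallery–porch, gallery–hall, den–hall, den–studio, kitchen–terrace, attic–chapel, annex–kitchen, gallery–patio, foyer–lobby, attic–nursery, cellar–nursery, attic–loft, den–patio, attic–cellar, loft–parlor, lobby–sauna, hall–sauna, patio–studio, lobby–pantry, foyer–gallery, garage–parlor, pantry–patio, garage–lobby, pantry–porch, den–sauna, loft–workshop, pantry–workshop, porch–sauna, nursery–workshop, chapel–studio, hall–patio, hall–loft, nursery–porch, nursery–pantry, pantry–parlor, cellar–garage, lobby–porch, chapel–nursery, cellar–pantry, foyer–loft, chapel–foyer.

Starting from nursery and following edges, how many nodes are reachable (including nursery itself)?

18

BFS from nursery visits: nursery, attic, cellar, chapel, pantry, porch, workshop, loft, garage, foyer, studio, lobby, parlor, patio, gallery, sauna, hall, den
Reachable nodes: 18 of 21 total.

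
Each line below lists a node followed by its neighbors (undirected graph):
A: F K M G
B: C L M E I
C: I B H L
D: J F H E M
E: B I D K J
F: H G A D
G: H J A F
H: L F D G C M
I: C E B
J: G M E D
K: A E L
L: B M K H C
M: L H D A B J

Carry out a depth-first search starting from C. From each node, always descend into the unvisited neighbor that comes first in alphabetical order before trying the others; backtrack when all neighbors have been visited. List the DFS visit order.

C B E D F A G H L K M J I

Visit C
C → B
B → E
E → D
D → F
F → A
A → G
G → H
H → L
L → K
L → M
M → J
E → I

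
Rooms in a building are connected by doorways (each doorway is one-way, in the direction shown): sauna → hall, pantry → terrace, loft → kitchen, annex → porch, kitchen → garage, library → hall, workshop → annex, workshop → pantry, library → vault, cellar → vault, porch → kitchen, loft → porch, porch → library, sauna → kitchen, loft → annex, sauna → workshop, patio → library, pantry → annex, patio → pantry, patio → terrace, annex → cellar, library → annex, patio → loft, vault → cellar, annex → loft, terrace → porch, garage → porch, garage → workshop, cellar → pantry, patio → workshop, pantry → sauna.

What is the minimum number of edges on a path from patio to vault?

2

Level 0: patio
Level 1: library, loft, pantry, terrace, workshop
Level 2: annex, hall, kitchen, porch, sauna, vault
Level 3: cellar, garage
vault first appears at level 2.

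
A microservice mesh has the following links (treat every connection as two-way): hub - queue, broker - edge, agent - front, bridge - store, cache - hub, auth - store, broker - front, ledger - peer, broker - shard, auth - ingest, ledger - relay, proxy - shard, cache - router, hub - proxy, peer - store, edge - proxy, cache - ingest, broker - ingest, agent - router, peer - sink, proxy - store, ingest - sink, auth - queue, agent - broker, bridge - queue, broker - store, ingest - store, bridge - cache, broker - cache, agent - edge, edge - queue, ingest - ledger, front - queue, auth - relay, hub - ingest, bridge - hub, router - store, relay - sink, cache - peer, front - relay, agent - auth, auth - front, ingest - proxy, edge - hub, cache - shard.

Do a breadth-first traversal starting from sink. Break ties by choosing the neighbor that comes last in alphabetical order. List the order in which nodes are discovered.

Visit sink; enqueue relay, peer, ingest → queue [relay, peer, ingest]
Visit relay; enqueue ledger, front, auth → queue [peer, ingest, ledger, front, auth]
Visit peer; enqueue store, cache → queue [ingest, ledger, front, auth, store, cache]
Visit ingest; enqueue proxy, hub, broker → queue [ledger, front, auth, store, cache, proxy, hub, broker]
Visit ledger → queue [front, auth, store, cache, proxy, hub, broker]
Visit front; enqueue queue, agent → queue [auth, store, cache, proxy, hub, broker, queue, agent]
Visit auth → queue [store, cache, proxy, hub, broker, queue, agent]
Visit store; enqueue router, bridge → queue [cache, proxy, hub, broker, queue, agent, router, bridge]
Visit cache; enqueue shard → queue [proxy, hub, broker, queue, agent, router, bridge, shard]
Visit proxy; enqueue edge → queue [hub, broker, queue, agent, router, bridge, shard, edge]
Visit hub → queue [broker, queue, agent, router, bridge, shard, edge]
Visit broker → queue [queue, agent, router, bridge, shard, edge]
Visit queue → queue [agent, router, bridge, shard, edge]
Visit agent → queue [router, bridge, shard, edge]
Visit router → queue [bridge, shard, edge]
Visit bridge → queue [shard, edge]
Visit shard → queue [edge]
Visit edge → queue []

sink → relay → peer → ingest → ledger → front → auth → store → cache → proxy → hub → broker → queue → agent → router → bridge → shard → edge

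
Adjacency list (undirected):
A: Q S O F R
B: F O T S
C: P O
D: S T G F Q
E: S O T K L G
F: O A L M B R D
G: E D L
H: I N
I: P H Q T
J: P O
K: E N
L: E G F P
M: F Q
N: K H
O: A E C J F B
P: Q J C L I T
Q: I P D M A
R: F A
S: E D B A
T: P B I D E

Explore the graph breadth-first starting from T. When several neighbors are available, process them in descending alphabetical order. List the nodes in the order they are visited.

T, P, I, E, D, B, Q, L, J, C, H, S, O, K, G, F, M, A, N, R

Visit T; enqueue P, I, E, D, B → queue [P, I, E, D, B]
Visit P; enqueue Q, L, J, C → queue [I, E, D, B, Q, L, J, C]
Visit I; enqueue H → queue [E, D, B, Q, L, J, C, H]
Visit E; enqueue S, O, K, G → queue [D, B, Q, L, J, C, H, S, O, K, G]
Visit D; enqueue F → queue [B, Q, L, J, C, H, S, O, K, G, F]
Visit B → queue [Q, L, J, C, H, S, O, K, G, F]
Visit Q; enqueue M, A → queue [L, J, C, H, S, O, K, G, F, M, A]
Visit L → queue [J, C, H, S, O, K, G, F, M, A]
Visit J → queue [C, H, S, O, K, G, F, M, A]
Visit C → queue [H, S, O, K, G, F, M, A]
Visit H; enqueue N → queue [S, O, K, G, F, M, A, N]
Visit S → queue [O, K, G, F, M, A, N]
Visit O → queue [K, G, F, M, A, N]
Visit K → queue [G, F, M, A, N]
Visit G → queue [F, M, A, N]
Visit F; enqueue R → queue [M, A, N, R]
Visit M → queue [A, N, R]
Visit A → queue [N, R]
Visit N → queue [R]
Visit R → queue []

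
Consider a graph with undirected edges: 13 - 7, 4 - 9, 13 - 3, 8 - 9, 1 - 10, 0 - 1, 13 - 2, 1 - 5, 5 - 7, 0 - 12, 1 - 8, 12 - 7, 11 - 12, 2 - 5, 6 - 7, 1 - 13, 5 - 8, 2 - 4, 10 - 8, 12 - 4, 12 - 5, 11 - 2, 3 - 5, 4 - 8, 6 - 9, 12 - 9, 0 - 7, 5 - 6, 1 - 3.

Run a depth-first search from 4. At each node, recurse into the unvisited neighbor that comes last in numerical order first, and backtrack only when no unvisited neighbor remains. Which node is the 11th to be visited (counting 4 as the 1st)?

Visit 4
4 → 12
12 → 11
11 → 2
2 → 13
13 → 7
7 → 6
6 → 9
9 → 8
8 → 10
10 → 1
1 → 5
5 → 3
1 → 0

Visit order: 4, 12, 11, 2, 13, 7, 6, 9, 8, 10, 1, 5, 3, 0

1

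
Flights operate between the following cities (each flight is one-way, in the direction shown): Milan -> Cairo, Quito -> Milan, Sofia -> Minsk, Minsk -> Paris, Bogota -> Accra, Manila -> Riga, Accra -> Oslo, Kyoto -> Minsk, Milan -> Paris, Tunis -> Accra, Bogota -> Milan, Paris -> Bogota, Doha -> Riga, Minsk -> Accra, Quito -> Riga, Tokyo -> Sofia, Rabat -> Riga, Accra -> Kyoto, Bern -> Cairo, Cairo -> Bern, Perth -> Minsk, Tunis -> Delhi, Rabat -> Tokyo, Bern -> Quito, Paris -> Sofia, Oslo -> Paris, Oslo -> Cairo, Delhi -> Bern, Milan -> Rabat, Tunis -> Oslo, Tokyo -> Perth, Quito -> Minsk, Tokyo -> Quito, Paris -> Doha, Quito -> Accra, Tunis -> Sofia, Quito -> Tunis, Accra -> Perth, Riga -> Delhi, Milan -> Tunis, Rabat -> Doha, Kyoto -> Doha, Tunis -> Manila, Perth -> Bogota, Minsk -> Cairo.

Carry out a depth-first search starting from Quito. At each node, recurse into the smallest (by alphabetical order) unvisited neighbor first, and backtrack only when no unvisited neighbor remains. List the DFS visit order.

Quito -> Accra -> Kyoto -> Doha -> Riga -> Delhi -> Bern -> Cairo -> Minsk -> Paris -> Bogota -> Milan -> Rabat -> Tokyo -> Perth -> Sofia -> Tunis -> Manila -> Oslo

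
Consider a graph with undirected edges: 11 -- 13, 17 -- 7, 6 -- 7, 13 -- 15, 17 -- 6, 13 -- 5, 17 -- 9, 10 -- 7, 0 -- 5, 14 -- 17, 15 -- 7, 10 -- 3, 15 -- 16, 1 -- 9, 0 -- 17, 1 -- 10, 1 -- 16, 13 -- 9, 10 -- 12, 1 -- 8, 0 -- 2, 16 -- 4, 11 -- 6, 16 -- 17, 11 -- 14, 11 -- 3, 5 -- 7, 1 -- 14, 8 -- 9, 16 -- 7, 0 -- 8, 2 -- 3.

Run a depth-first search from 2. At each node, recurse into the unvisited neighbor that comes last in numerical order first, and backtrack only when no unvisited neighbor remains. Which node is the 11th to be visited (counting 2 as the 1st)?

Visit 2
2 → 3
3 → 11
11 → 14
14 → 17
17 → 16
16 → 15
15 → 13
13 → 9
9 → 8
8 → 1
1 → 10
10 → 12
10 → 7
7 → 6
7 → 5
5 → 0
16 → 4

Visit order: 2, 3, 11, 14, 17, 16, 15, 13, 9, 8, 1, 10, 12, 7, 6, 5, 0, 4

1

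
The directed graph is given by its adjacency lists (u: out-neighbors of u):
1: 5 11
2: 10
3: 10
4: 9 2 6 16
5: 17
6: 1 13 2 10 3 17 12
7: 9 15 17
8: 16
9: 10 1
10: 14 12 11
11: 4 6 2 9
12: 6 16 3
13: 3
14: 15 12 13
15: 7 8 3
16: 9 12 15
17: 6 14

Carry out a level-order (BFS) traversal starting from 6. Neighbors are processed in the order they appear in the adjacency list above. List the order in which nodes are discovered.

Visit 6; enqueue 1, 13, 2, 10, 3, 17, 12 → queue [1, 13, 2, 10, 3, 17, 12]
Visit 1; enqueue 5, 11 → queue [13, 2, 10, 3, 17, 12, 5, 11]
Visit 13 → queue [2, 10, 3, 17, 12, 5, 11]
Visit 2 → queue [10, 3, 17, 12, 5, 11]
Visit 10; enqueue 14 → queue [3, 17, 12, 5, 11, 14]
Visit 3 → queue [17, 12, 5, 11, 14]
Visit 17 → queue [12, 5, 11, 14]
Visit 12; enqueue 16 → queue [5, 11, 14, 16]
Visit 5 → queue [11, 14, 16]
Visit 11; enqueue 4, 9 → queue [14, 16, 4, 9]
Visit 14; enqueue 15 → queue [16, 4, 9, 15]
Visit 16 → queue [4, 9, 15]
Visit 4 → queue [9, 15]
Visit 9 → queue [15]
Visit 15; enqueue 7, 8 → queue [7, 8]
Visit 7 → queue [8]
Visit 8 → queue []

6, 1, 13, 2, 10, 3, 17, 12, 5, 11, 14, 16, 4, 9, 15, 7, 8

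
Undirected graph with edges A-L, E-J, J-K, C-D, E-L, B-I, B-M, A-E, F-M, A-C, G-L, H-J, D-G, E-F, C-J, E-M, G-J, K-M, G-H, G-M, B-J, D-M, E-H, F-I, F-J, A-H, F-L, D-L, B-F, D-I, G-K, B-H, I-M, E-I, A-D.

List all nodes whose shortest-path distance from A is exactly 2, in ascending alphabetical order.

Level 0: A
Level 1: C, D, E, H, L
Level 2: B, F, G, I, J, M
Level 3: K

B, F, G, I, J, M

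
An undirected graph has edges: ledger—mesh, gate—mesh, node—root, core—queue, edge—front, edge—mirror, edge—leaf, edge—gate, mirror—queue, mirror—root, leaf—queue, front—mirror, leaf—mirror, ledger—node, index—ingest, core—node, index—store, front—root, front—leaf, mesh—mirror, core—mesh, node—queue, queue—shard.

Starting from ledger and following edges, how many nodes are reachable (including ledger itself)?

BFS from ledger visits: ledger, mesh, node, core, gate, mirror, queue, root, edge, front, leaf, shard
Reachable nodes: 12 of 15 total.

12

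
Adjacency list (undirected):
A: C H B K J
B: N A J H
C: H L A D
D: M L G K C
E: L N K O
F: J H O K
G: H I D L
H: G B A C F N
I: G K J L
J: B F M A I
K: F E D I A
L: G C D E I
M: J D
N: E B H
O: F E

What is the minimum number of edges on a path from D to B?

Level 0: D
Level 1: C, G, K, L, M
Level 2: A, E, F, H, I, J
Level 3: B, N, O
B first appears at level 3.

3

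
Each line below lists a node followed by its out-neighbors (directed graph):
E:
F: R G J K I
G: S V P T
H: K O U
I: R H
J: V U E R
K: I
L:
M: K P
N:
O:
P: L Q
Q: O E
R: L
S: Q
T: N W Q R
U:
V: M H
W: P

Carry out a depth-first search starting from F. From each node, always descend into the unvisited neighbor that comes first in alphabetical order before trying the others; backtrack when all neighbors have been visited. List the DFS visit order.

Visit F
F → G
G → P
P → L
P → Q
Q → E
Q → O
G → S
G → T
T → N
T → R
T → W
G → V
V → H
H → K
K → I
H → U
V → M
F → J

F, G, P, L, Q, E, O, S, T, N, R, W, V, H, K, I, U, M, J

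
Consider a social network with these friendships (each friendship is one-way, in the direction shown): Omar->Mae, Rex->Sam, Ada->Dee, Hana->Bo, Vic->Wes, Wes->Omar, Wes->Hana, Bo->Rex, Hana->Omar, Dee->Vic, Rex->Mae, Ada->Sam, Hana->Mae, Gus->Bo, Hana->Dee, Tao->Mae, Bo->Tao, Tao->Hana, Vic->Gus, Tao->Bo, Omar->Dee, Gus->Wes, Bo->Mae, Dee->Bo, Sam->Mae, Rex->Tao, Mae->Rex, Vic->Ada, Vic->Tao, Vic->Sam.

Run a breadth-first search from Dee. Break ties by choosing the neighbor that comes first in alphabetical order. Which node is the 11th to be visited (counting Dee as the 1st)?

Visit Dee; enqueue Bo, Vic → queue [Bo, Vic]
Visit Bo; enqueue Mae, Rex, Tao → queue [Vic, Mae, Rex, Tao]
Visit Vic; enqueue Ada, Gus, Sam, Wes → queue [Mae, Rex, Tao, Ada, Gus, Sam, Wes]
Visit Mae → queue [Rex, Tao, Ada, Gus, Sam, Wes]
Visit Rex → queue [Tao, Ada, Gus, Sam, Wes]
Visit Tao; enqueue Hana → queue [Ada, Gus, Sam, Wes, Hana]
Visit Ada → queue [Gus, Sam, Wes, Hana]
Visit Gus → queue [Sam, Wes, Hana]
Visit Sam → queue [Wes, Hana]
Visit Wes; enqueue Omar → queue [Hana, Omar]
Visit Hana → queue [Omar]
Visit Omar → queue []

Visit order: Dee, Bo, Vic, Mae, Rex, Tao, Ada, Gus, Sam, Wes, Hana, Omar

Hana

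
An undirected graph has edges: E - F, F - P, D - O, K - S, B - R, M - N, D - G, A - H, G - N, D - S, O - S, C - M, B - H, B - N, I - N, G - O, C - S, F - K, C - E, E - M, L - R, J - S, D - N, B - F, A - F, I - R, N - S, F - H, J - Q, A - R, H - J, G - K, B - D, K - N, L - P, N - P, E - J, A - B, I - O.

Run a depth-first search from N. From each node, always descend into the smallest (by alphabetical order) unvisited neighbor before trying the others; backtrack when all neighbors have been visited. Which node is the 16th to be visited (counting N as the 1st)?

P

Visit N
N → B
B → A
A → F
F → E
E → C
C → M
C → S
S → D
D → G
G → K
G → O
O → I
I → R
R → L
L → P
S → J
J → H
J → Q

Visit order: N, B, A, F, E, C, M, S, D, G, K, O, I, R, L, P, J, H, Q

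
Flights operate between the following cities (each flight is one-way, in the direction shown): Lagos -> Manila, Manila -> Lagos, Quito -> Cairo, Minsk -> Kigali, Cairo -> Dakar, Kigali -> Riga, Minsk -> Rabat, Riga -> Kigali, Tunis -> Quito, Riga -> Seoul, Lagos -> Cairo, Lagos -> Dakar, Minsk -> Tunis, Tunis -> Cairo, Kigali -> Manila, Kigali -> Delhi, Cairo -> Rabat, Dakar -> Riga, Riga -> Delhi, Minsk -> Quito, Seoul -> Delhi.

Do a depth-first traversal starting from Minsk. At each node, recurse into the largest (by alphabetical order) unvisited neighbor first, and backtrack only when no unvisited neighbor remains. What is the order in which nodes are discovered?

Visit Minsk
Minsk → Tunis
Tunis → Quito
Quito → Cairo
Cairo → Rabat
Cairo → Dakar
Dakar → Riga
Riga → Seoul
Seoul → Delhi
Riga → Kigali
Kigali → Manila
Manila → Lagos

Minsk, Tunis, Quito, Cairo, Rabat, Dakar, Riga, Seoul, Delhi, Kigali, Manila, Lagos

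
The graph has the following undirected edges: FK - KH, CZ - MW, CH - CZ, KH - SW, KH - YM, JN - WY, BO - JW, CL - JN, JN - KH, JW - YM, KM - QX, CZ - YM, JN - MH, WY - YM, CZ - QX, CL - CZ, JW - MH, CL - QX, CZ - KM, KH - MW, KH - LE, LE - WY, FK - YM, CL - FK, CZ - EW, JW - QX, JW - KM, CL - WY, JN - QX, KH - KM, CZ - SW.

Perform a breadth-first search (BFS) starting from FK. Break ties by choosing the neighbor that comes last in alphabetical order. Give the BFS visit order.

Visit FK; enqueue YM, KH, CL → queue [YM, KH, CL]
Visit YM; enqueue WY, JW, CZ → queue [KH, CL, WY, JW, CZ]
Visit KH; enqueue SW, MW, LE, KM, JN → queue [CL, WY, JW, CZ, SW, MW, LE, KM, JN]
Visit CL; enqueue QX → queue [WY, JW, CZ, SW, MW, LE, KM, JN, QX]
Visit WY → queue [JW, CZ, SW, MW, LE, KM, JN, QX]
Visit JW; enqueue MH, BO → queue [CZ, SW, MW, LE, KM, JN, QX, MH, BO]
Visit CZ; enqueue EW, CH → queue [SW, MW, LE, KM, JN, QX, MH, BO, EW, CH]
Visit SW → queue [MW, LE, KM, JN, QX, MH, BO, EW, CH]
Visit MW → queue [LE, KM, JN, QX, MH, BO, EW, CH]
Visit LE → queue [KM, JN, QX, MH, BO, EW, CH]
Visit KM → queue [JN, QX, MH, BO, EW, CH]
Visit JN → queue [QX, MH, BO, EW, CH]
Visit QX → queue [MH, BO, EW, CH]
Visit MH → queue [BO, EW, CH]
Visit BO → queue [EW, CH]
Visit EW → queue [CH]
Visit CH → queue []

FK YM KH CL WY JW CZ SW MW LE KM JN QX MH BO EW CH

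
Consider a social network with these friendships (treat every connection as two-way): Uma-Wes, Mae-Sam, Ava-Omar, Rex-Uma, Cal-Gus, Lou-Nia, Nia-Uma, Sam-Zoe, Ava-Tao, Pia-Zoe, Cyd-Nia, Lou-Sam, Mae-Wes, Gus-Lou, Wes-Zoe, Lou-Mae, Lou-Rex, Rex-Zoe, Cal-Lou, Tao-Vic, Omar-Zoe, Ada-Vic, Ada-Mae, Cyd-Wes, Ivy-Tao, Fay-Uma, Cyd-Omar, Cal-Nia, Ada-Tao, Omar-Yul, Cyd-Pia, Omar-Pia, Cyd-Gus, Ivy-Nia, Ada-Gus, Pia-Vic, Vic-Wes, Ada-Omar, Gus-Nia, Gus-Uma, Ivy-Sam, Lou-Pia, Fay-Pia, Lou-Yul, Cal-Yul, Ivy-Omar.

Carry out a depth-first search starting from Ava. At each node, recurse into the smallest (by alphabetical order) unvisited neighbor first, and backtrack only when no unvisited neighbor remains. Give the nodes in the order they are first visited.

Ava Omar Ada Gus Cal Lou Mae Sam Ivy Nia Cyd Pia Fay Uma Rex Zoe Wes Vic Tao Yul

Visit Ava
Ava → Omar
Omar → Ada
Ada → Gus
Gus → Cal
Cal → Lou
Lou → Mae
Mae → Sam
Sam → Ivy
Ivy → Nia
Nia → Cyd
Cyd → Pia
Pia → Fay
Fay → Uma
Uma → Rex
Rex → Zoe
Zoe → Wes
Wes → Vic
Vic → Tao
Lou → Yul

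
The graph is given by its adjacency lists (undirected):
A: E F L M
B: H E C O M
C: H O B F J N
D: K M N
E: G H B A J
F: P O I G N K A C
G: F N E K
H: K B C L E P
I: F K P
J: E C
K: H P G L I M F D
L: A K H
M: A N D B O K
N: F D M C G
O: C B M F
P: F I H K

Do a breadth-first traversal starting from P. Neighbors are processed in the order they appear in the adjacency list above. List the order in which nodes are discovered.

Visit P; enqueue F, I, H, K → queue [F, I, H, K]
Visit F; enqueue O, G, N, A, C → queue [I, H, K, O, G, N, A, C]
Visit I → queue [H, K, O, G, N, A, C]
Visit H; enqueue B, L, E → queue [K, O, G, N, A, C, B, L, E]
Visit K; enqueue M, D → queue [O, G, N, A, C, B, L, E, M, D]
Visit O → queue [G, N, A, C, B, L, E, M, D]
Visit G → queue [N, A, C, B, L, E, M, D]
Visit N → queue [A, C, B, L, E, M, D]
Visit A → queue [C, B, L, E, M, D]
Visit C; enqueue J → queue [B, L, E, M, D, J]
Visit B → queue [L, E, M, D, J]
Visit L → queue [E, M, D, J]
Visit E → queue [M, D, J]
Visit M → queue [D, J]
Visit D → queue [J]
Visit J → queue []

P F I H K O G N A C B L E M D J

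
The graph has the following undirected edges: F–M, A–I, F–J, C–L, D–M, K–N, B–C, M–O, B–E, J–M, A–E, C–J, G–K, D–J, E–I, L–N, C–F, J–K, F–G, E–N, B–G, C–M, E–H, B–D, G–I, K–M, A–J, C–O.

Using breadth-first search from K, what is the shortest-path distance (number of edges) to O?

Level 0: K
Level 1: G, J, M, N
Level 2: A, B, C, D, E, F, I, L, O
Level 3: H
O first appears at level 2.

2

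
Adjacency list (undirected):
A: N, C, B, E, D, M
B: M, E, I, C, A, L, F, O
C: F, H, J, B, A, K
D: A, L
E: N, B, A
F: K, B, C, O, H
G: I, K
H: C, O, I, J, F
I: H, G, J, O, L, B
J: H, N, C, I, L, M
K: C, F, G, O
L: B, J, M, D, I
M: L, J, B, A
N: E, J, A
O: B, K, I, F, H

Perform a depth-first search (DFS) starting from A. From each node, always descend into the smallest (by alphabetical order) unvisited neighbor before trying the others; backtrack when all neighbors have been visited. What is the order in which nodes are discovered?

A, B, C, F, H, I, G, K, O, J, L, D, M, N, E

Visit A
A → B
B → C
C → F
F → H
H → I
I → G
G → K
K → O
I → J
J → L
L → D
L → M
J → N
N → E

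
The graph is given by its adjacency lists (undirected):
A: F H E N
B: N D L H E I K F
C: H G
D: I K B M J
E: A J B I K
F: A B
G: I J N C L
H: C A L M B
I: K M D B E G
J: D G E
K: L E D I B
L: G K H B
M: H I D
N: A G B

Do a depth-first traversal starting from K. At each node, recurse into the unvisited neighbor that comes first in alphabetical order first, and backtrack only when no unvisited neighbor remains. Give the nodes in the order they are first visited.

Visit K
K → B
B → D
D → I
I → E
E → A
A → F
A → H
H → C
C → G
G → J
G → L
G → N
H → M

K, B, D, I, E, A, F, H, C, G, J, L, N, M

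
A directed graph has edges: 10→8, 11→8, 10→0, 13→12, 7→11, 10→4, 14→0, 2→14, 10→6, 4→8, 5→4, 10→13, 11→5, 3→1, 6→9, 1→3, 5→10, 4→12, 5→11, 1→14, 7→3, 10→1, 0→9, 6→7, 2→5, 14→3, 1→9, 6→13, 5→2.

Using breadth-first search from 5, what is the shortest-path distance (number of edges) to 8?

2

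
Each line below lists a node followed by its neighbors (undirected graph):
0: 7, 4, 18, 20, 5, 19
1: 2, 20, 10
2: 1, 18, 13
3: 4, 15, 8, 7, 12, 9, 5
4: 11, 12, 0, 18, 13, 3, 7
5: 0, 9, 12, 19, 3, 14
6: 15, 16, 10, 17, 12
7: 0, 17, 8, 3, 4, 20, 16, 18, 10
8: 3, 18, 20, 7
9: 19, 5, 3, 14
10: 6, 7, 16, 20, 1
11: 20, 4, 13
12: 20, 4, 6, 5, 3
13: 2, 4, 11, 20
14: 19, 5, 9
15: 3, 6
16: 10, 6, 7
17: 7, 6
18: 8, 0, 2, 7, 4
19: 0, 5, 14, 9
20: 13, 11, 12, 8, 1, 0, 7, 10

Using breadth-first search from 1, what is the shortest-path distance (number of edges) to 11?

Level 0: 1
Level 1: 2, 10, 20
Level 2: 0, 6, 7, 8, 11, 12, 13, 16, 18
Level 3: 3, 4, 5, 15, 17, 19
Level 4: 9, 14
11 first appears at level 2.

2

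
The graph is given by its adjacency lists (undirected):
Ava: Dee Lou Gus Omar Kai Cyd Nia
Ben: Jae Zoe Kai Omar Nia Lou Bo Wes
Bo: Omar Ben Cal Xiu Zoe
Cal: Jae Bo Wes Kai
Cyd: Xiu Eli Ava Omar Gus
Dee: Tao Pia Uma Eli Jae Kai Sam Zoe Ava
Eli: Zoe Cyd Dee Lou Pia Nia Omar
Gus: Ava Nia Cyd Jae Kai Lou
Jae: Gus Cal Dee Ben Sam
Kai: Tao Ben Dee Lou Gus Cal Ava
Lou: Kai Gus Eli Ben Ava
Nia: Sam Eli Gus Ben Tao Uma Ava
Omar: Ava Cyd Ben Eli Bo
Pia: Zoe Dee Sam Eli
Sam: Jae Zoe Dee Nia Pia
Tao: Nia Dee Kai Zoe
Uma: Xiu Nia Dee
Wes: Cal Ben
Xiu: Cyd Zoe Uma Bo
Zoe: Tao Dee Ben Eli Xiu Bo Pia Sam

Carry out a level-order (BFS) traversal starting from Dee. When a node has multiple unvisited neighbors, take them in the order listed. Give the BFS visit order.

Dee Tao Pia Uma Eli Jae Kai Sam Zoe Ava Nia Xiu Cyd Lou Omar Gus Cal Ben Bo Wes

Visit Dee; enqueue Tao, Pia, Uma, Eli, Jae, Kai, Sam, Zoe, Ava → queue [Tao, Pia, Uma, Eli, Jae, Kai, Sam, Zoe, Ava]
Visit Tao; enqueue Nia → queue [Pia, Uma, Eli, Jae, Kai, Sam, Zoe, Ava, Nia]
Visit Pia → queue [Uma, Eli, Jae, Kai, Sam, Zoe, Ava, Nia]
Visit Uma; enqueue Xiu → queue [Eli, Jae, Kai, Sam, Zoe, Ava, Nia, Xiu]
Visit Eli; enqueue Cyd, Lou, Omar → queue [Jae, Kai, Sam, Zoe, Ava, Nia, Xiu, Cyd, Lou, Omar]
Visit Jae; enqueue Gus, Cal, Ben → queue [Kai, Sam, Zoe, Ava, Nia, Xiu, Cyd, Lou, Omar, Gus, Cal, Ben]
Visit Kai → queue [Sam, Zoe, Ava, Nia, Xiu, Cyd, Lou, Omar, Gus, Cal, Ben]
Visit Sam → queue [Zoe, Ava, Nia, Xiu, Cyd, Lou, Omar, Gus, Cal, Ben]
Visit Zoe; enqueue Bo → queue [Ava, Nia, Xiu, Cyd, Lou, Omar, Gus, Cal, Ben, Bo]
Visit Ava → queue [Nia, Xiu, Cyd, Lou, Omar, Gus, Cal, Ben, Bo]
Visit Nia → queue [Xiu, Cyd, Lou, Omar, Gus, Cal, Ben, Bo]
Visit Xiu → queue [Cyd, Lou, Omar, Gus, Cal, Ben, Bo]
Visit Cyd → queue [Lou, Omar, Gus, Cal, Ben, Bo]
Visit Lou → queue [Omar, Gus, Cal, Ben, Bo]
Visit Omar → queue [Gus, Cal, Ben, Bo]
Visit Gus → queue [Cal, Ben, Bo]
Visit Cal; enqueue Wes → queue [Ben, Bo, Wes]
Visit Ben → queue [Bo, Wes]
Visit Bo → queue [Wes]
Visit Wes → queue []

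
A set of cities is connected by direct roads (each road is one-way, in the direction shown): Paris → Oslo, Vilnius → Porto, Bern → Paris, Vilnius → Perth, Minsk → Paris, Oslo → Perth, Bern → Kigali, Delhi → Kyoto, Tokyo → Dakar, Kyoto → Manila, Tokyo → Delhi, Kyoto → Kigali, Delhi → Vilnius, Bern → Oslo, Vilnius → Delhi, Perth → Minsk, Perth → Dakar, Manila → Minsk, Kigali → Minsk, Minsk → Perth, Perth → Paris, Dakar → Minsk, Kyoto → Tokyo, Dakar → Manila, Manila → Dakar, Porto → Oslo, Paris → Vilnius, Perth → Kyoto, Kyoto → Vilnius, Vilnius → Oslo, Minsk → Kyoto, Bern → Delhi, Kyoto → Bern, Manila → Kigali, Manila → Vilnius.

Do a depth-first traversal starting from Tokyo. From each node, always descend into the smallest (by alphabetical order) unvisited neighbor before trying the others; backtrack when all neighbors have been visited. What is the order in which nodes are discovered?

Tokyo Dakar Manila Kigali Minsk Kyoto Bern Delhi Vilnius Oslo Perth Paris Porto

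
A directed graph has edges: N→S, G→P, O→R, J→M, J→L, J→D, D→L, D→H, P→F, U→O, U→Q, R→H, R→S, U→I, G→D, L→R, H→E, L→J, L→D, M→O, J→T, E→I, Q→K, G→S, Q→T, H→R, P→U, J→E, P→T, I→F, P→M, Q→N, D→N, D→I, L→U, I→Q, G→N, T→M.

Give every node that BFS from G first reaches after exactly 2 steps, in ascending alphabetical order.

Level 0: G
Level 1: D, N, P, S
Level 2: F, H, I, L, M, T, U
Level 3: E, J, O, Q, R
Level 4: K

F, H, I, L, M, T, U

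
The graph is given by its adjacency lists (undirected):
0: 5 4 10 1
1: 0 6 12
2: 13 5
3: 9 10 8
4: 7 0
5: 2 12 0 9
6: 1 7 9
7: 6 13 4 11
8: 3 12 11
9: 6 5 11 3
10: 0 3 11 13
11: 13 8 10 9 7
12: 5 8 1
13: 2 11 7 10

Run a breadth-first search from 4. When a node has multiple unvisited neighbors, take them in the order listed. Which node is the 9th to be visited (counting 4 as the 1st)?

1

Visit 4; enqueue 7, 0 → queue [7, 0]
Visit 7; enqueue 6, 13, 11 → queue [0, 6, 13, 11]
Visit 0; enqueue 5, 10, 1 → queue [6, 13, 11, 5, 10, 1]
Visit 6; enqueue 9 → queue [13, 11, 5, 10, 1, 9]
Visit 13; enqueue 2 → queue [11, 5, 10, 1, 9, 2]
Visit 11; enqueue 8 → queue [5, 10, 1, 9, 2, 8]
Visit 5; enqueue 12 → queue [10, 1, 9, 2, 8, 12]
Visit 10; enqueue 3 → queue [1, 9, 2, 8, 12, 3]
Visit 1 → queue [9, 2, 8, 12, 3]
Visit 9 → queue [2, 8, 12, 3]
Visit 2 → queue [8, 12, 3]
Visit 8 → queue [12, 3]
Visit 12 → queue [3]
Visit 3 → queue []

Visit order: 4, 7, 0, 6, 13, 11, 5, 10, 1, 9, 2, 8, 12, 3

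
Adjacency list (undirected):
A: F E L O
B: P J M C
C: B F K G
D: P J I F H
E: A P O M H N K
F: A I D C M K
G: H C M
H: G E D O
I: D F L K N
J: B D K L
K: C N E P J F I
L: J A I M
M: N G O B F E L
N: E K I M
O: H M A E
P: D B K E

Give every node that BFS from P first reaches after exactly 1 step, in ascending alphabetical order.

Level 0: P
Level 1: B, D, E, K
Level 2: A, C, F, H, I, J, M, N, O
Level 3: G, L

B, D, E, K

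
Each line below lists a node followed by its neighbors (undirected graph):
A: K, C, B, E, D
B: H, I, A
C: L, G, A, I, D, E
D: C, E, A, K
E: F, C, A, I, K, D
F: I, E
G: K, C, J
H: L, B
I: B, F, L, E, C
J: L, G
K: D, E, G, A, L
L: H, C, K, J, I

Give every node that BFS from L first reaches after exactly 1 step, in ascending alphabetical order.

C, H, I, J, K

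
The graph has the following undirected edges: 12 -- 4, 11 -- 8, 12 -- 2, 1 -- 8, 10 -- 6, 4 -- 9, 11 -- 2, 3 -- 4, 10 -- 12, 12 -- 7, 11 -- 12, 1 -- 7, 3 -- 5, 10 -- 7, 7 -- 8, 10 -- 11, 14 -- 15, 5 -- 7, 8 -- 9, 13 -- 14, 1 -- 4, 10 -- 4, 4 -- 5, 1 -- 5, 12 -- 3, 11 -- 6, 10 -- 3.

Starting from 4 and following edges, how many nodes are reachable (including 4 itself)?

12

BFS from 4 visits: 4, 12, 10, 9, 5, 3, 1, 11, 7, 2, 6, 8
Reachable nodes: 12 of 15 total.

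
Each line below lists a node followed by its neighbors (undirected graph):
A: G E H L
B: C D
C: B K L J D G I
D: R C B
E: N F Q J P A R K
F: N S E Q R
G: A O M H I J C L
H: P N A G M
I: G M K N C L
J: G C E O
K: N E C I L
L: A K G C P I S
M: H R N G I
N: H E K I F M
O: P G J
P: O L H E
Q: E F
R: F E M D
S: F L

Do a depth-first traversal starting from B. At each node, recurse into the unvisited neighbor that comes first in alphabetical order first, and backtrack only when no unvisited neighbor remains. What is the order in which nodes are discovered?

Visit B
B → C
C → D
D → R
R → E
E → A
A → G
G → H
H → M
M → I
I → K
K → L
L → P
P → O
O → J
L → S
S → F
F → N
F → Q

B → C → D → R → E → A → G → H → M → I → K → L → P → O → J → S → F → N → Q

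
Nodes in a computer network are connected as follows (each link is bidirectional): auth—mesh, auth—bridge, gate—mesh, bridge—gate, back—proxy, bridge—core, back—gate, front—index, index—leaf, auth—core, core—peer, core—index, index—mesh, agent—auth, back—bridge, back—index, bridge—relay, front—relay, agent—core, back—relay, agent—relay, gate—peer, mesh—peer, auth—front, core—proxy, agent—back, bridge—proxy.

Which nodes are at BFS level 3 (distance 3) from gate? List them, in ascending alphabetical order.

front, leaf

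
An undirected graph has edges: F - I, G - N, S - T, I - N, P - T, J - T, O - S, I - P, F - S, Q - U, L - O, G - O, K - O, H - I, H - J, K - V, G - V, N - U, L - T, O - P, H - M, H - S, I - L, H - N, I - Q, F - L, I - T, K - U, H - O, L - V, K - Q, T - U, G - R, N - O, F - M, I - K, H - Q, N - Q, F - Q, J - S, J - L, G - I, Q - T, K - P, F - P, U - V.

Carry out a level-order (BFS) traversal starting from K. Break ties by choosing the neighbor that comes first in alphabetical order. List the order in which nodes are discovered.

Visit K; enqueue I, O, P, Q, U, V → queue [I, O, P, Q, U, V]
Visit I; enqueue F, G, H, L, N, T → queue [O, P, Q, U, V, F, G, H, L, N, T]
Visit O; enqueue S → queue [P, Q, U, V, F, G, H, L, N, T, S]
Visit P → queue [Q, U, V, F, G, H, L, N, T, S]
Visit Q → queue [U, V, F, G, H, L, N, T, S]
Visit U → queue [V, F, G, H, L, N, T, S]
Visit V → queue [F, G, H, L, N, T, S]
Visit F; enqueue M → queue [G, H, L, N, T, S, M]
Visit G; enqueue R → queue [H, L, N, T, S, M, R]
Visit H; enqueue J → queue [L, N, T, S, M, R, J]
Visit L → queue [N, T, S, M, R, J]
Visit N → queue [T, S, M, R, J]
Visit T → queue [S, M, R, J]
Visit S → queue [M, R, J]
Visit M → queue [R, J]
Visit R → queue [J]
Visit J → queue []

K I O P Q U V F G H L N T S M R J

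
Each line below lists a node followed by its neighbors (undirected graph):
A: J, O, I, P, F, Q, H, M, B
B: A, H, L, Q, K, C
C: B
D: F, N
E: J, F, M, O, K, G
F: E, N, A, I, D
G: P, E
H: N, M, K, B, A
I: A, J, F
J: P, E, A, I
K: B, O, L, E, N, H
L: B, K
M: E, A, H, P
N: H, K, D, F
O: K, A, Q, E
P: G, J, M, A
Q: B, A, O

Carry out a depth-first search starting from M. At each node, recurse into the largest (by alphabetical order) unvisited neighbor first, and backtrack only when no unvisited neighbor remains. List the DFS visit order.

M, P, J, I, F, N, K, O, Q, B, L, H, A, C, E, G, D

Visit M
M → P
P → J
J → I
I → F
F → N
N → K
K → O
O → Q
Q → B
B → L
B → H
H → A
B → C
O → E
E → G
N → D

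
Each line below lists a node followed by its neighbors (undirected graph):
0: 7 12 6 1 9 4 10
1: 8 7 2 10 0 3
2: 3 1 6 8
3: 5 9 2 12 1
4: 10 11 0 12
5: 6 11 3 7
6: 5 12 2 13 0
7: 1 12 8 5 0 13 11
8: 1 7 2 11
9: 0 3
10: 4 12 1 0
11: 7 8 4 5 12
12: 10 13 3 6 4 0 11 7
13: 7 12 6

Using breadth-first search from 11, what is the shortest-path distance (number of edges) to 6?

Level 0: 11
Level 1: 4, 5, 7, 8, 12
Level 2: 0, 1, 2, 3, 6, 10, 13
Level 3: 9
6 first appears at level 2.

2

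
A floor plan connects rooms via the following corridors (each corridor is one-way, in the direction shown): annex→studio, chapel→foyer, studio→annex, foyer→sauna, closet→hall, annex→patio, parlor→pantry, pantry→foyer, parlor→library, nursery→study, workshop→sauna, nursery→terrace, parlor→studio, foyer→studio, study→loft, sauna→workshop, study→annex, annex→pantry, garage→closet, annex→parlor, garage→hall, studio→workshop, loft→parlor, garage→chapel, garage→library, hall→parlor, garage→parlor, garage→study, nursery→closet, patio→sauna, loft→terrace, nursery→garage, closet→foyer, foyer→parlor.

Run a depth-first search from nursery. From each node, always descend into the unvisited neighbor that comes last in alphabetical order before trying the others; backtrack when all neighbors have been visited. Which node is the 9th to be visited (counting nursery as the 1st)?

Visit nursery
nursery → terrace
nursery → study
study → loft
loft → parlor
parlor → studio
studio → workshop
workshop → sauna
studio → annex
annex → patio
annex → pantry
pantry → foyer
parlor → library
nursery → garage
garage → hall
garage → closet
garage → chapel

Visit order: nursery, terrace, study, loft, parlor, studio, workshop, sauna, annex, patio, pantry, foyer, library, garage, hall, closet, chapel

annex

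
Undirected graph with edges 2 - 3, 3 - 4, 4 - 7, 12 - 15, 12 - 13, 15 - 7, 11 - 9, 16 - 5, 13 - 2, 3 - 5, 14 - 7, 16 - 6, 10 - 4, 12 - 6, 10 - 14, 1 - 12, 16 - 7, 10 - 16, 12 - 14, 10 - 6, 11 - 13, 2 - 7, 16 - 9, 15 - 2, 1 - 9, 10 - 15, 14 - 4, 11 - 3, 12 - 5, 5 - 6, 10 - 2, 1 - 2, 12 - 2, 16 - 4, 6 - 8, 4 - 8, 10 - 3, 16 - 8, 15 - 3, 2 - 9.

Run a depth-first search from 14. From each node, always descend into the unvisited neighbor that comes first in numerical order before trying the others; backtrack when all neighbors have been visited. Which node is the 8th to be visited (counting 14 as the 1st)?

13

Visit 14
14 → 4
4 → 3
3 → 2
2 → 1
1 → 9
9 → 11
11 → 13
13 → 12
12 → 5
5 → 6
6 → 8
8 → 16
16 → 7
7 → 15
15 → 10

Visit order: 14, 4, 3, 2, 1, 9, 11, 13, 12, 5, 6, 8, 16, 7, 15, 10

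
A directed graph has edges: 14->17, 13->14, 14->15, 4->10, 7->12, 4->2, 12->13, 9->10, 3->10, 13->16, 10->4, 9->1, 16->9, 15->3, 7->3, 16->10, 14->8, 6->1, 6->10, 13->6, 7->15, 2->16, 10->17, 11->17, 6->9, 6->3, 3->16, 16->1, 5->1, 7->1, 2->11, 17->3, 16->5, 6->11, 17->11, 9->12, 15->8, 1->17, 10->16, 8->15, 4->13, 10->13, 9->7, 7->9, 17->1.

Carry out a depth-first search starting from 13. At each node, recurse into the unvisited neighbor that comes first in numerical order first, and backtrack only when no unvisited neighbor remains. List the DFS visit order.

Visit 13
13 → 6
6 → 1
1 → 17
17 → 3
3 → 10
10 → 4
4 → 2
2 → 11
2 → 16
16 → 5
16 → 9
9 → 7
7 → 12
7 → 15
15 → 8
13 → 14

13 → 6 → 1 → 17 → 3 → 10 → 4 → 2 → 11 → 16 → 5 → 9 → 7 → 12 → 15 → 8 → 14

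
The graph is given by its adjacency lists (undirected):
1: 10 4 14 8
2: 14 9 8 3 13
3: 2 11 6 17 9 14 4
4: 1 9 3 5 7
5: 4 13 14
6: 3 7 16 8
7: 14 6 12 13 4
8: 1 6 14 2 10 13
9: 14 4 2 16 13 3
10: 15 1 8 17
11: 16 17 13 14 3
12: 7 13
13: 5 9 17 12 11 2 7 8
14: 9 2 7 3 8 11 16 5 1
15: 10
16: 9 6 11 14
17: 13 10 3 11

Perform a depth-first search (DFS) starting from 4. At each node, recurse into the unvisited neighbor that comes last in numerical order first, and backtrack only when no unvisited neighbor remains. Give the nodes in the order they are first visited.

4, 9, 16, 14, 11, 17, 13, 12, 7, 6, 8, 10, 15, 1, 2, 3, 5

Visit 4
4 → 9
9 → 16
16 → 14
14 → 11
11 → 17
17 → 13
13 → 12
12 → 7
7 → 6
6 → 8
8 → 10
10 → 15
10 → 1
8 → 2
2 → 3
13 → 5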